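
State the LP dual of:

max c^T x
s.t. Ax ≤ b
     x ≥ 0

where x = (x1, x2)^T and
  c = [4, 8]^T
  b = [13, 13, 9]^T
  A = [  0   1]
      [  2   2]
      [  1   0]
Minimize: z = 13y1 + 13y2 + 9y3

Subject to:
  C1: -2y2 - y3 ≤ -4
  C2: -y1 - 2y2 ≤ -8
  y1, y2, y3 ≥ 0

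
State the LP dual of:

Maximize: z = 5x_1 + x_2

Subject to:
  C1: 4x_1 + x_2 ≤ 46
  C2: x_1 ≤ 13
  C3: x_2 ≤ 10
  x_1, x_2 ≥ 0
Minimize: z = 46y1 + 13y2 + 10y3

Subject to:
  C1: -4y1 - y2 ≤ -5
  C2: -y1 - y3 ≤ -1
  y1, y2, y3 ≥ 0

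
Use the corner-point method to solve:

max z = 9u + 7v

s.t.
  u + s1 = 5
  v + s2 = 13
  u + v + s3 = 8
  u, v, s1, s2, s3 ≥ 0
u = 5, v = 3, z = 66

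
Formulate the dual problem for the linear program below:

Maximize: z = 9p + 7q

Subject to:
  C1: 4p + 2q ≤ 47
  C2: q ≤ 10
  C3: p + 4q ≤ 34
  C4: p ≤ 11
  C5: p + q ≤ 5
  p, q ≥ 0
Minimize: z = 47y1 + 10y2 + 34y3 + 11y4 + 5y5

Subject to:
  C1: -4y1 - y3 - y4 - y5 ≤ -9
  C2: -2y1 - y2 - 4y3 - y5 ≤ -7
  y1, y2, y3, y4, y5 ≥ 0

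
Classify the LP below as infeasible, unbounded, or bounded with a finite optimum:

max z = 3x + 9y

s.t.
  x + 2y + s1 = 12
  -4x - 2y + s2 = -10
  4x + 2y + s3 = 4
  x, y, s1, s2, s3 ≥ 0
The row 4x + 2y + s3 = 4 with s3 ≥ 0 requires 4x + 2y ≤ 4, while the row -4x - 2y + s2 = -10 with s2 ≥ 0 is equivalent to 4x + 2y ≥ 10. Together they would need 10 ≤ 4x + 2y ≤ 4, which is impossible since 10 > 4. No point satisfies all constraints.

Infeasible: no point satisfies all constraints simultaneously.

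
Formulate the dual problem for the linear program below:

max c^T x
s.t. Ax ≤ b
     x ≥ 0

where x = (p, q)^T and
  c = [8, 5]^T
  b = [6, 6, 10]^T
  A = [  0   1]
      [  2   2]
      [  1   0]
Minimize: z = 6y1 + 6y2 + 10y3

Subject to:
  C1: -2y2 - y3 ≤ -8
  C2: -y1 - 2y2 ≤ -5
  y1, y2, y3 ≥ 0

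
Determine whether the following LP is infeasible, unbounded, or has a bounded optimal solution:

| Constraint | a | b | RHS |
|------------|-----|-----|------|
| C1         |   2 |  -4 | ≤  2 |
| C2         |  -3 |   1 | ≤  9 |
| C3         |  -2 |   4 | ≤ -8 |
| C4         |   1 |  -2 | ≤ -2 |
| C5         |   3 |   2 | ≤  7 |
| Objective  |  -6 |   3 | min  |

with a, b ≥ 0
C1 requires 2a - 4b ≤ 2, while C3 (-2a + 4b ≤ -8) is equivalent to 2a - 4b ≥ 8. Together they would need 8 ≤ 2a - 4b ≤ 2, which is impossible since 8 > 2. No point satisfies all constraints.

The feasible region is empty; the LP is infeasible.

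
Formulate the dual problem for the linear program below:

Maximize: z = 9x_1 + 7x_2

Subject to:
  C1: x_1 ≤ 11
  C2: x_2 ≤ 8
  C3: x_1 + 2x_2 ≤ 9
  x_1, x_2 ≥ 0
Minimize: z = 11y1 + 8y2 + 9y3

Subject to:
  C1: -y1 - y3 ≤ -9
  C2: -y2 - 2y3 ≤ -7
  y1, y2, y3 ≥ 0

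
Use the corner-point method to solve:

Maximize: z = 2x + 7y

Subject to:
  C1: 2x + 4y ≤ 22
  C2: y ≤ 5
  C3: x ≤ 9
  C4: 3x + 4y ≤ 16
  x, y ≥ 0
Each vertex is the intersection of two constraint boundaries that also satisfies all remaining constraints:
  x = 0 and y = 0 → (0, 0)
  3x + 4y = 16 and y = 0 → (5.333, 0)
  3x + 4y = 16 and x = 0 → (0, 4)

Evaluating z = 2x + 7y at each vertex:
  (0, 0): z = 0
  (5.333, 0): z = 10.67
  (0, 4): z = 28

The maximum is at (0, 4) with z = 28.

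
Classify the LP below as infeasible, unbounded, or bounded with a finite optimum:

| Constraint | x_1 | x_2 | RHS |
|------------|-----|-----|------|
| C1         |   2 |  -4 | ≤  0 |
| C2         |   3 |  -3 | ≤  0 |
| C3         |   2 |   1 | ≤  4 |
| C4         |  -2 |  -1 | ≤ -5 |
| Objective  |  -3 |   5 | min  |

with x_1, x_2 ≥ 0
C3 requires 2x_1 + x_2 ≤ 4, while C4 (-2x_1 - x_2 ≤ -5) is equivalent to 2x_1 + x_2 ≥ 5. Together they would need 5 ≤ 2x_1 + x_2 ≤ 4, which is impossible since 5 > 4. No point satisfies all constraints.

Infeasible — the constraint set is empty.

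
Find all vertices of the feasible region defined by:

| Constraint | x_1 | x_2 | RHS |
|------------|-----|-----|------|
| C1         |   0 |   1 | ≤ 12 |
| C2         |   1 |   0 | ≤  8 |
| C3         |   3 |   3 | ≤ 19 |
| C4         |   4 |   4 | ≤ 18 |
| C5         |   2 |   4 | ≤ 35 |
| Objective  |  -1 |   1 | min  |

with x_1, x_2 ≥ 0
Each vertex is the intersection of two constraint boundaries that also satisfies all remaining constraints:
  x_1 = 0 and x_2 = 0 → (0, 0)
  4x_1 + 4x_2 = 18 and x_2 = 0 → (4.5, 0)
  4x_1 + 4x_2 = 18 and x_1 = 0 → (0, 4.5)

Vertices: (0, 0), (4.5, 0), (0, 4.5)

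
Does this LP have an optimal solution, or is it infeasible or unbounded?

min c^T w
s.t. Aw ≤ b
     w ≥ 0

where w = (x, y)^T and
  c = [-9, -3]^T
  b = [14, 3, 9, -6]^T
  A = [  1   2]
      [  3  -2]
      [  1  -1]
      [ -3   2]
One constraint requires 3x - 2y ≤ 3, while the constraint -3x + 2y ≤ -6 is equivalent to 3x - 2y ≥ 6. Together they would need 6 ≤ 3x - 2y ≤ 3, which is impossible since 6 > 3. No point satisfies all constraints.

The feasible region is empty; the LP is infeasible.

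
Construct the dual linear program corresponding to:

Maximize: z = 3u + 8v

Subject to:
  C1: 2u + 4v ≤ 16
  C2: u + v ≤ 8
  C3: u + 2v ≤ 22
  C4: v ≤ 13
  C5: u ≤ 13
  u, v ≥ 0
Minimize: z = 16y1 + 8y2 + 22y3 + 13y4 + 13y5

Subject to:
  C1: -2y1 - y2 - y3 - y5 ≤ -3
  C2: -4y1 - y2 - 2y3 - y4 ≤ -8
  y1, y2, y3, y4, y5 ≥ 0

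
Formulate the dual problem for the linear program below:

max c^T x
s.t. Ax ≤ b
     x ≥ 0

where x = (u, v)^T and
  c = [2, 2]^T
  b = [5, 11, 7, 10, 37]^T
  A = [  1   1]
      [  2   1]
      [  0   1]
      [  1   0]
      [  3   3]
Minimize: z = 5y1 + 11y2 + 7y3 + 10y4 + 37y5

Subject to:
  C1: -y1 - 2y2 - y4 - 3y5 ≤ -2
  C2: -y1 - y2 - y3 - 3y5 ≤ -2
  y1, y2, y3, y4, y5 ≥ 0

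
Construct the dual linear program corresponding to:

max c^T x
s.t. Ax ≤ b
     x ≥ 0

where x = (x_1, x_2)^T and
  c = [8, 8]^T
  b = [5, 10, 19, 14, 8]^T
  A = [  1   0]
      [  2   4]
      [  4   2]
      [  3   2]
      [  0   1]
Minimize: z = 5y1 + 10y2 + 19y3 + 14y4 + 8y5

Subject to:
  C1: -y1 - 2y2 - 4y3 - 3y4 ≤ -8
  C2: -4y2 - 2y3 - 2y4 - y5 ≤ -8
  y1, y2, y3, y4, y5 ≥ 0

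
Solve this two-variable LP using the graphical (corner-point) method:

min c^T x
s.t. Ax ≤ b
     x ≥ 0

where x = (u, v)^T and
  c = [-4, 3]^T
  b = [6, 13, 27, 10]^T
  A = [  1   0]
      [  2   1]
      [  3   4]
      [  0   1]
Each vertex is the intersection of two constraint boundaries that also satisfies all remaining constraints:
  u = 0 and v = 0 → (0, 0)
  u = 6 and v = 0 → (6, 0)
  u = 6 and 2u + v = 13 → (6, 1)
  2u + v = 13 and 3u + 4v = 27 → (5, 3)
  3u + 4v = 27 and u = 0 → (0, 6.75)

Evaluating z = -4u + 3v at each vertex:
  (0, 0): z = 0
  (6, 0): z = -24
  (6, 1): z = -21
  (5, 3): z = -11
  (0, 6.75): z = 20.25

The minimum is at (6, 0) with z = -24.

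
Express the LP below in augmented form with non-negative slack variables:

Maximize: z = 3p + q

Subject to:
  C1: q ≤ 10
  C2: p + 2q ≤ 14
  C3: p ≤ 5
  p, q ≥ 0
max z = 3p + q

s.t.
  q + s1 = 10
  p + 2q + s2 = 14
  p + s3 = 5
  p, q, s1, s2, s3 ≥ 0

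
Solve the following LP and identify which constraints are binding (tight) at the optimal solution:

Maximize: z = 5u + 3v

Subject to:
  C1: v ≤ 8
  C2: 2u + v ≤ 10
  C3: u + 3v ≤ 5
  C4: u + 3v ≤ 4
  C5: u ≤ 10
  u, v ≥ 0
Optimal: u = 4, v = 0
Binding: C4, v ≥ 0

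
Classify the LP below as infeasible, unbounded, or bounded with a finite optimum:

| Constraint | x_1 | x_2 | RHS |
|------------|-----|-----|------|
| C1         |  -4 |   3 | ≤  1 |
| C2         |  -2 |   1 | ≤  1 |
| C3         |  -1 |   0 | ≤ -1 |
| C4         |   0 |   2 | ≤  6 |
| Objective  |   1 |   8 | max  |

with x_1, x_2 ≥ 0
Feasible point: (1, 0) satisfies every constraint, so the LP is feasible.
Direction d = (1, 0): for each constraint row a, a·d ≤ 0 —
  (-4)(1) + (3)(0) = -4 ≤ 0
  (-2)(1) + (1)(0) = -2 ≤ 0
  (-1)(1) + (0)(0) = -1 ≤ 0
  (0)(1) + (2)(0) = 0 ≤ 0
and d ≥ 0, so (1, 0) + t·d stays feasible for every t ≥ 0. Along this ray z = x_1 + 8x_2 changes by 1 per unit t, so z → +∞.

The LP is unbounded; z can be made arbitrarily large.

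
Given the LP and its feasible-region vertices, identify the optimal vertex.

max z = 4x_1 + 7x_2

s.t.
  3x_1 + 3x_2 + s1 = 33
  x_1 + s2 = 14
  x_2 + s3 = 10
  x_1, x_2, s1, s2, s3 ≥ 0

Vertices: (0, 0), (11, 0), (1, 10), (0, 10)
(1, 10) with z = 74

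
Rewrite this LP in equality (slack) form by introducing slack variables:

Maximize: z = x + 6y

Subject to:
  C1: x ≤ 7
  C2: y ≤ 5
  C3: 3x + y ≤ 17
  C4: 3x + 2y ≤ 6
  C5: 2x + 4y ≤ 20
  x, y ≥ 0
max z = x + 6y

s.t.
  x + s1 = 7
  y + s2 = 5
  3x + y + s3 = 17
  3x + 2y + s4 = 6
  2x + 4y + s5 = 20
  x, y, s1, s2, s3, s4, s5 ≥ 0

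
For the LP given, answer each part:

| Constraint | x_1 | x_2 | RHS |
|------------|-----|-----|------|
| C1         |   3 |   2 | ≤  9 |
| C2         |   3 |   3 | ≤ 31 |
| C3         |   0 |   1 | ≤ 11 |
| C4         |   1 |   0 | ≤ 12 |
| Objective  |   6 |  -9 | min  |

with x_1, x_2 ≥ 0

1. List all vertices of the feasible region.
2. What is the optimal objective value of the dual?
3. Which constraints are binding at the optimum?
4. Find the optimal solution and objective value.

1. (0, 0), (3, 0), (0, 4.5)
2. -40.5 (by strong duality, equal to the primal optimum)
3. C1, x_1 ≥ 0
4. x_1 = 0, x_2 = 4.5, z = -40.5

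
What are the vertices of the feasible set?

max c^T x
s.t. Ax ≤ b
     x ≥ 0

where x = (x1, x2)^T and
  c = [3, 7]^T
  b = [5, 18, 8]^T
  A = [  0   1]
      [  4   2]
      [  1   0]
Each vertex is the intersection of two constraint boundaries that also satisfies all remaining constraints:
  x1 = 0 and x2 = 0 → (0, 0)
  4x1 + 2x2 = 18 and x2 = 0 → (4.5, 0)
  x2 = 5 and 4x1 + 2x2 = 18 → (2, 5)
  x2 = 5 and x1 = 0 → (0, 5)

Vertices: (0, 0), (4.5, 0), (2, 5), (0, 5)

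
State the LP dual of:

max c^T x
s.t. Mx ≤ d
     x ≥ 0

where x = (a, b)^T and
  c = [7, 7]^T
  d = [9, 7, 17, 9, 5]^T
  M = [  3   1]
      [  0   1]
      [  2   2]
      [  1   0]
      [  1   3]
Minimize: z = 9y1 + 7y2 + 17y3 + 9y4 + 5y5

Subject to:
  C1: -3y1 - 2y3 - y4 - y5 ≤ -7
  C2: -y1 - y2 - 2y3 - 3y5 ≤ -7
  y1, y2, y3, y4, y5 ≥ 0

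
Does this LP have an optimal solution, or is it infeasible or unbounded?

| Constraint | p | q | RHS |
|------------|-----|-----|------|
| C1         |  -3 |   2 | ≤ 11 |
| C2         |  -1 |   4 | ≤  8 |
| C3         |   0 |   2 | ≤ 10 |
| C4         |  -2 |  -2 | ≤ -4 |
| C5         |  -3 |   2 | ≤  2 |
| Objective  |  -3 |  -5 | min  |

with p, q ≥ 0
Feasible point: (1, 1) satisfies every constraint, so the LP is feasible.
Direction d = (1, 0): for each constraint row a, a·d ≤ 0 —
  (-3)(1) + (2)(0) = -3 ≤ 0
  (-1)(1) + (4)(0) = -1 ≤ 0
  (0)(1) + (2)(0) = 0 ≤ 0
  (-2)(1) + (-2)(0) = -2 ≤ 0
  (-3)(1) + (2)(0) = -3 ≤ 0
and d ≥ 0, so (1, 1) + t·d stays feasible for every t ≥ 0. Along this ray z = -3p - 5q changes by -3 per unit t, so z → −∞.

Unbounded: there is a feasible ray along which z → −∞.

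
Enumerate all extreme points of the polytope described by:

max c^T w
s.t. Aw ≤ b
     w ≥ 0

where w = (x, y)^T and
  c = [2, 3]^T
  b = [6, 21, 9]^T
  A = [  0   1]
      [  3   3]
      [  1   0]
Each vertex is the intersection of two constraint boundaries that also satisfies all remaining constraints:
  x = 0 and y = 0 → (0, 0)
  3x + 3y = 21 and y = 0 → (7, 0)
  y = 6 and 3x + 3y = 21 → (1, 6)
  y = 6 and x = 0 → (0, 6)

Vertices: (0, 0), (7, 0), (1, 6), (0, 6)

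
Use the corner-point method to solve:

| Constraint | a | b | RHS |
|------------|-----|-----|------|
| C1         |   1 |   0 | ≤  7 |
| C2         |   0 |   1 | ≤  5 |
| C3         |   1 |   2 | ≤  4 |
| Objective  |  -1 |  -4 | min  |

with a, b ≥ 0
Each vertex is the intersection of two constraint boundaries that also satisfies all remaining constraints:
  a = 0 and b = 0 → (0, 0)
  a + 2b = 4 and b = 0 → (4, 0)
  a + 2b = 4 and a = 0 → (0, 2)

Evaluating z = -a - 4b at each vertex:
  (0, 0): z = 0
  (4, 0): z = -4
  (0, 2): z = -8

The minimum is at (0, 2) with z = -8.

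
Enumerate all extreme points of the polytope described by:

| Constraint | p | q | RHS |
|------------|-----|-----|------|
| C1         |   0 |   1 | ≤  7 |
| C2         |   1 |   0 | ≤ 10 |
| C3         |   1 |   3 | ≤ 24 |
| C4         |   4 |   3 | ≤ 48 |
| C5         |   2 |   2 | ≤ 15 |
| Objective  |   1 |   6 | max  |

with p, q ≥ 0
Each vertex is the intersection of two constraint boundaries that also satisfies all remaining constraints:
  p = 0 and q = 0 → (0, 0)
  2p + 2q = 15 and q = 0 → (7.5, 0)
  q = 7 and 2p + 2q = 15 → (0.5, 7)
  q = 7 and p = 0 → (0, 7)

Vertices: (0, 0), (7.5, 0), (0.5, 7), (0, 7)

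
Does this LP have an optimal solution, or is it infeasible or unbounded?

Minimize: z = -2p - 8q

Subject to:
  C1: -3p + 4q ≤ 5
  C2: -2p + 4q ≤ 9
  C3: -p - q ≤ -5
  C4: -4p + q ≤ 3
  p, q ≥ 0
Feasible point: (3, 2) satisfies every constraint, so the LP is feasible.
Direction d = (1, 0): for each constraint row a, a·d ≤ 0 —
  (-3)(1) + (4)(0) = -3 ≤ 0
  (-2)(1) + (4)(0) = -2 ≤ 0
  (-1)(1) + (-1)(0) = -1 ≤ 0
  (-4)(1) + (1)(0) = -4 ≤ 0
and d ≥ 0, so (3, 2) + t·d stays feasible for every t ≥ 0. Along this ray z = -2p - 8q changes by -2 per unit t, so z → −∞.

Unbounded: there is a feasible ray along which z → −∞.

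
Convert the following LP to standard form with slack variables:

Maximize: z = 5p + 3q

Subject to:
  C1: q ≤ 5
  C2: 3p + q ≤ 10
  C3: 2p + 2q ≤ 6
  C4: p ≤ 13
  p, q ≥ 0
max z = 5p + 3q

s.t.
  q + s1 = 5
  3p + q + s2 = 10
  2p + 2q + s3 = 6
  p + s4 = 13
  p, q, s1, s2, s3, s4 ≥ 0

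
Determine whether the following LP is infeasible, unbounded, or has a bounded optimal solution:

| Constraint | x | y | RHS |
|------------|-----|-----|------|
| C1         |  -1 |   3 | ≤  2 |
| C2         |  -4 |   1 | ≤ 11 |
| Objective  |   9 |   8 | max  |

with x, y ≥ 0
Feasible point: (0, 0) satisfies every constraint, so the LP is feasible.
Direction d = (1, 0): for each constraint row a, a·d ≤ 0 —
  (-1)(1) + (3)(0) = -1 ≤ 0
  (-4)(1) + (1)(0) = -4 ≤ 0
and d ≥ 0, so (0, 0) + t·d stays feasible for every t ≥ 0. Along this ray z = 9x + 8y changes by 9 per unit t, so z → +∞.

Unbounded: there is a feasible ray along which z → +∞.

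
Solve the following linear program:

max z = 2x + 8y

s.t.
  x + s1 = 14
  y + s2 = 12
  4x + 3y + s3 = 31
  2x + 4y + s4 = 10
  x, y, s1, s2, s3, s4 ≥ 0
Each vertex is the intersection of two constraint boundaries that also satisfies all remaining constraints:
  x = 0 and y = 0 → (0, 0)
  2x + 4y = 10 and y = 0 → (5, 0)
  2x + 4y = 10 and x = 0 → (0, 2.5)

Evaluating z = 2x + 8y at each vertex:
  (0, 0): z = 0
  (5, 0): z = 10
  (0, 2.5): z = 20

The maximum is at (0, 2.5) with z = 20.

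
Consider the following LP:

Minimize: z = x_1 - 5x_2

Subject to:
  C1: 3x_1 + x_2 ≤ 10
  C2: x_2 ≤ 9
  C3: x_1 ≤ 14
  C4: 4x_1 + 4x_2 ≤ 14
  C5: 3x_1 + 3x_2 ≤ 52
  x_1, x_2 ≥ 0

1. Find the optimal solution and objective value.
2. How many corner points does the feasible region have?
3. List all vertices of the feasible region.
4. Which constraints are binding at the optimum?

1. x_1 = 0, x_2 = 3.5, z = -17.5
2. 4
3. (0, 0), (3.333, 0), (3.25, 0.25), (0, 3.5)
4. C4, x_1 ≥ 0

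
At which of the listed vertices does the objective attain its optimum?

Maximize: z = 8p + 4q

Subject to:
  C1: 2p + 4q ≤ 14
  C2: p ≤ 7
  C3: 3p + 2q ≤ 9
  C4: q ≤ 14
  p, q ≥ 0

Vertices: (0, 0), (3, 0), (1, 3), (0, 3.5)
(3, 0) with z = 24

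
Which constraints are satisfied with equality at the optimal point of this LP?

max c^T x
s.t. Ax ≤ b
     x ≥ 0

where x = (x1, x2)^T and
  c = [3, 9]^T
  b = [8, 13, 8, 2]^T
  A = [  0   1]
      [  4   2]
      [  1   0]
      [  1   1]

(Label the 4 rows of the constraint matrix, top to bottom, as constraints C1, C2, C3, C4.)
Optimal: x1 = 0, x2 = 2
Slack at optimum:
  C1: slack = 6
  C2: slack = 9
  C3: slack = 8
  C4: slack = 0 (binding)
  x1 ≥ 0: x1 = 0 (binding)
  x2 ≥ 0: x2 = 2
Binding constraints: C4, x1 ≥ 0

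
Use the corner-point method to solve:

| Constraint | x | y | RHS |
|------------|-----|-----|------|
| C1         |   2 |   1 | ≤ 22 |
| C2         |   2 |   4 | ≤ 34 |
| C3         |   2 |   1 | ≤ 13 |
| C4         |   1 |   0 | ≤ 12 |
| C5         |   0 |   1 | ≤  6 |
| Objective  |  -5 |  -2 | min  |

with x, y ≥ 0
x = 6.5, y = 0, z = -32.5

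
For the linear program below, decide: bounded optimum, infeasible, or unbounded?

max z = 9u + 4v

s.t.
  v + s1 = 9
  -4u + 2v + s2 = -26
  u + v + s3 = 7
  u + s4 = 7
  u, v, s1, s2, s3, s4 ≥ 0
The point (7, 0) satisfies every constraint, so the LP is feasible; the constraints give u ≤ 7 and v ≤ 9, which with u, v ≥ 0 keep the feasible region inside a bounded box. A feasible, bounded LP attains a finite optimum at a vertex.

Evaluating z = 9u + 4v at each vertex:
  (6.5, 0): z = 58.5
  (7, 0): z = 63
  (6.667, 0.3333): z = 61.33

Feasible with finite optimum z* = 63 at (7, 0).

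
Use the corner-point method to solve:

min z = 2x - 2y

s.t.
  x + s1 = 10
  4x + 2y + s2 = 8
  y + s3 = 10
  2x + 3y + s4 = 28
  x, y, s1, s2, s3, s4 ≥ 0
Each vertex is the intersection of two constraint boundaries that also satisfies all remaining constraints:
  x = 0 and y = 0 → (0, 0)
  4x + 2y = 8 and y = 0 → (2, 0)
  4x + 2y = 8 and x = 0 → (0, 4)

Evaluating z = 2x - 2y at each vertex:
  (0, 0): z = 0
  (2, 0): z = 4
  (0, 4): z = -8

The minimum is at (0, 4) with z = -8.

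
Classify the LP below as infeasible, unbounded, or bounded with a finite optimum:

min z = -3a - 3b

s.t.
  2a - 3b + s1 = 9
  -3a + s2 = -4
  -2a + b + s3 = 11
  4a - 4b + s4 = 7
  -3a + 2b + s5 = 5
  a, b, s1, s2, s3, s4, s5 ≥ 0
Feasible point: (2, 1) satisfies every constraint, so the LP is feasible.
Direction d = (1, 1): for each constraint row a, a·d ≤ 0 —
  (2)(1) + (-3)(1) = -1 ≤ 0
  (-3)(1) + (0)(1) = -3 ≤ 0
  (-2)(1) + (1)(1) = -1 ≤ 0
  (4)(1) + (-4)(1) = 0 ≤ 0
  (-3)(1) + (2)(1) = -1 ≤ 0
and d ≥ 0, so (2, 1) + t·d stays feasible for every t ≥ 0. Along this ray z = -3a - 3b changes by -6 per unit t, so z → −∞.

Unbounded: there is a feasible ray along which z → −∞.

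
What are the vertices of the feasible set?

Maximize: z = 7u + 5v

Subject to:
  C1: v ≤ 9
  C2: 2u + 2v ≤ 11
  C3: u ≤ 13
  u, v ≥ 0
Each vertex is the intersection of two constraint boundaries that also satisfies all remaining constraints:
  u = 0 and v = 0 → (0, 0)
  2u + 2v = 11 and v = 0 → (5.5, 0)
  2u + 2v = 11 and u = 0 → (0, 5.5)

Vertices: (0, 0), (5.5, 0), (0, 5.5)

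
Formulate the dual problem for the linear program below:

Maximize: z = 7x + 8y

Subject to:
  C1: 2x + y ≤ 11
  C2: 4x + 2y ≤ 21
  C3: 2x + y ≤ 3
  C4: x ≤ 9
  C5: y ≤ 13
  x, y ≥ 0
Minimize: z = 11y1 + 21y2 + 3y3 + 9y4 + 13y5

Subject to:
  C1: -2y1 - 4y2 - 2y3 - y4 ≤ -7
  C2: -y1 - 2y2 - y3 - y5 ≤ -8
  y1, y2, y3, y4, y5 ≥ 0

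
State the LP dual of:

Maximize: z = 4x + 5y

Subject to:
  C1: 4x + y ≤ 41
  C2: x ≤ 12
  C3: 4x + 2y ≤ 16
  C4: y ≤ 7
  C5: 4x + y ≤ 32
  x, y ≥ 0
Minimize: z = 41y1 + 12y2 + 16y3 + 7y4 + 32y5

Subject to:
  C1: -4y1 - y2 - 4y3 - 4y5 ≤ -4
  C2: -y1 - 2y3 - y4 - y5 ≤ -5
  y1, y2, y3, y4, y5 ≥ 0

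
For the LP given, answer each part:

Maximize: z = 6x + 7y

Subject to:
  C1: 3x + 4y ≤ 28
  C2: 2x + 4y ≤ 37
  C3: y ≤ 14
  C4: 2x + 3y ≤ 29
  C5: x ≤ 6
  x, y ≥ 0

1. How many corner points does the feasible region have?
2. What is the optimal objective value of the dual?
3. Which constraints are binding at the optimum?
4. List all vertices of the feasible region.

1. 4
2. 53.5 (by strong duality, equal to the primal optimum)
3. C1, C5
4. (0, 0), (6, 0), (6, 2.5), (0, 7)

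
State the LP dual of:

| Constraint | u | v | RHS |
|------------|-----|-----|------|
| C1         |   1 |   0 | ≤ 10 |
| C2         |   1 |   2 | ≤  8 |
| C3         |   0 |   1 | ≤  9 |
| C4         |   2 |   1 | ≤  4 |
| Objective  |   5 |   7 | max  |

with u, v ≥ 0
Minimize: z = 10y1 + 8y2 + 9y3 + 4y4

Subject to:
  C1: -y1 - y2 - 2y4 ≤ -5
  C2: -2y2 - y3 - y4 ≤ -7
  y1, y2, y3, y4 ≥ 0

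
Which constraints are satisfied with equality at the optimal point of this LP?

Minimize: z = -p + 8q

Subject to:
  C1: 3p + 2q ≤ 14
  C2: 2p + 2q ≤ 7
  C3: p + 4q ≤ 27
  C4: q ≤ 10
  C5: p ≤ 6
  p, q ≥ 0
Optimal: p = 3.5, q = 0
Slack at optimum:
  C1: slack = 3.5
  C2: slack = 0 (binding)
  C3: slack = 23.5
  C4: slack = 10
  C5: slack = 2.5
  p ≥ 0: p = 3.5
  q ≥ 0: q = 0 (binding)
Binding constraints: C2, q ≥ 0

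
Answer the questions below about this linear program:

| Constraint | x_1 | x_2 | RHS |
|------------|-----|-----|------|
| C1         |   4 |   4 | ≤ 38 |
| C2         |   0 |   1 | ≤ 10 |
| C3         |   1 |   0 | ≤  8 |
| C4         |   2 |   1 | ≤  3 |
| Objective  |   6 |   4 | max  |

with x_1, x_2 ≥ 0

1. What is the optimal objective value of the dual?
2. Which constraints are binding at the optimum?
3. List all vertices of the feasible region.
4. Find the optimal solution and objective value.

1. 12 (by strong duality, equal to the primal optimum)
2. C4, x_1 ≥ 0
3. (0, 0), (1.5, 0), (0, 3)
4. x_1 = 0, x_2 = 3, z = 12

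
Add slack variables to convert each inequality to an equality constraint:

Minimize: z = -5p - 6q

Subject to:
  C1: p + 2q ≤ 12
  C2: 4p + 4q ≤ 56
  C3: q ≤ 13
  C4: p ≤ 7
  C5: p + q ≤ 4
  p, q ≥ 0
min z = -5p - 6q

s.t.
  p + 2q + s1 = 12
  4p + 4q + s2 = 56
  q + s3 = 13
  p + s4 = 7
  p + q + s5 = 4
  p, q, s1, s2, s3, s4, s5 ≥ 0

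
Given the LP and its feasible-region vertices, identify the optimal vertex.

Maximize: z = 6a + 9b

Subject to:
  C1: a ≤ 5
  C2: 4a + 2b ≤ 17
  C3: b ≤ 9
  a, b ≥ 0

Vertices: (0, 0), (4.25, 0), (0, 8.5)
(0, 8.5) with z = 76.5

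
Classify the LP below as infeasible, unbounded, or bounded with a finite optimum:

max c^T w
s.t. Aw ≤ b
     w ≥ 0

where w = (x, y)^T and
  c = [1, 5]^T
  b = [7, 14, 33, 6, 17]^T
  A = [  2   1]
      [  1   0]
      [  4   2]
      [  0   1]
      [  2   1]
The point (0.5, 6) satisfies every constraint, so the LP is feasible; the constraints give x ≤ 14 and y ≤ 6, which with x, y ≥ 0 keep the feasible region inside a bounded box. A feasible, bounded LP attains a finite optimum at a vertex.

Evaluating z = x + 5y at each vertex:
  (0, 0): z = 0
  (3.5, 0): z = 3.5
  (0.5, 6): z = 30.5
  (0, 6): z = 30

Feasible with finite optimum z* = 30.5 at (0.5, 6).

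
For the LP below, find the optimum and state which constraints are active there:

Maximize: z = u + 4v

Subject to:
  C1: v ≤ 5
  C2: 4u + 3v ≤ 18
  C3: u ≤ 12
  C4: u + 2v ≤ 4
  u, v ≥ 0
Optimal: u = 0, v = 2
Slack at optimum:
  C1: slack = 3
  C2: slack = 12
  C3: slack = 12
  C4: slack = 0 (binding)
  u ≥ 0: u = 0 (binding)
  v ≥ 0: v = 2
Binding constraints: C4, u ≥ 0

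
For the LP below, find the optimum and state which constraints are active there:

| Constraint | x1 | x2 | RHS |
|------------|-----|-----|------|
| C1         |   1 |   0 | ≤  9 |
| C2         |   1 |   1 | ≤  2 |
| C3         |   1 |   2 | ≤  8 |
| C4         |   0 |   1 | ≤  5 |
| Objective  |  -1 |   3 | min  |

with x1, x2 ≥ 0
Optimal: x1 = 2, x2 = 0
Slack at optimum:
  C1: slack = 7
  C2: slack = 0 (binding)
  C3: slack = 6
  C4: slack = 5
  x1 ≥ 0: x1 = 2
  x2 ≥ 0: x2 = 0 (binding)
Binding constraints: C2, x2 ≥ 0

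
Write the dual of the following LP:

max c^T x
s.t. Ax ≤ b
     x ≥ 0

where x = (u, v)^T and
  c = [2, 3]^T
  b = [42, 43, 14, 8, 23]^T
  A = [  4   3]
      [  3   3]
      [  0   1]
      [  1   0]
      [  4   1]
Minimize: z = 42y1 + 43y2 + 14y3 + 8y4 + 23y5

Subject to:
  C1: -4y1 - 3y2 - y4 - 4y5 ≤ -2
  C2: -3y1 - 3y2 - y3 - y5 ≤ -3
  y1, y2, y3, y4, y5 ≥ 0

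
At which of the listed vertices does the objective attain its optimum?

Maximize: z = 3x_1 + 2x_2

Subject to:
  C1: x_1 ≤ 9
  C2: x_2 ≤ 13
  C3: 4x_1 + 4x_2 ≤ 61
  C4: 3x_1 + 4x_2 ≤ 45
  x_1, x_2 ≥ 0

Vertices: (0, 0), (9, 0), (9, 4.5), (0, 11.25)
(9, 4.5) with z = 36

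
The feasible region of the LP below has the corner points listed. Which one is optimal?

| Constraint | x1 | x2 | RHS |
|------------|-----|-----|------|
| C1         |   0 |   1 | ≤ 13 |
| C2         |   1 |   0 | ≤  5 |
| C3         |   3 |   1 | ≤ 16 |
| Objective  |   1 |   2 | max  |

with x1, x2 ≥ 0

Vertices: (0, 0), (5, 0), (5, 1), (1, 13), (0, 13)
(1, 13) with z = 27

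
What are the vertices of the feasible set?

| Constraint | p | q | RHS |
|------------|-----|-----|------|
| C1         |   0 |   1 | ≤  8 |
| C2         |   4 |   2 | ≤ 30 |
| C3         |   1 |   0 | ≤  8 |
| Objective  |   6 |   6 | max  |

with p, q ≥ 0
Each vertex is the intersection of two constraint boundaries that also satisfies all remaining constraints:
  p = 0 and q = 0 → (0, 0)
  4p + 2q = 30 and q = 0 → (7.5, 0)
  q = 8 and 4p + 2q = 30 → (3.5, 8)
  q = 8 and p = 0 → (0, 8)

Vertices: (0, 0), (7.5, 0), (3.5, 8), (0, 8)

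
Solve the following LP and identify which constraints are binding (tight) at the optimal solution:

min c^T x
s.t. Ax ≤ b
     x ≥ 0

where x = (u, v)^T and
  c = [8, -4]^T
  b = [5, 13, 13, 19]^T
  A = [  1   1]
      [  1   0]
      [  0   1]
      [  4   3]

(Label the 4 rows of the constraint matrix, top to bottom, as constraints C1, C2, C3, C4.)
Optimal: u = 0, v = 5
Slack at optimum:
  C1: slack = 0 (binding)
  C2: slack = 13
  C3: slack = 8
  C4: slack = 4
  u ≥ 0: u = 0 (binding)
  v ≥ 0: v = 5
Binding constraints: C1, u ≥ 0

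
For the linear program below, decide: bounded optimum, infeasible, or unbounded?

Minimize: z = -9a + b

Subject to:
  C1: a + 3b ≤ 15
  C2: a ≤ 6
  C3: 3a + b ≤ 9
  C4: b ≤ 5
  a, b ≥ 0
The point (3, 0) satisfies every constraint, so the LP is feasible; the constraints give a ≤ 6 and b ≤ 5, which with a, b ≥ 0 keep the feasible region inside a bounded box. A feasible, bounded LP attains a finite optimum at a vertex.

Bounded optimum: z* = -27 at (3, 0).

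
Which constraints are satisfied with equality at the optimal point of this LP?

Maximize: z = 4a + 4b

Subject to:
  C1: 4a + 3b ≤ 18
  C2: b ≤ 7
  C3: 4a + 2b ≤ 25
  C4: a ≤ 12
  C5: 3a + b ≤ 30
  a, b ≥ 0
Optimal: a = 0, b = 6
Slack at optimum:
  C1: slack = 0 (binding)
  C2: slack = 1
  C3: slack = 13
  C4: slack = 12
  C5: slack = 24
  a ≥ 0: a = 0 (binding)
  b ≥ 0: b = 6
Binding constraints: C1, a ≥ 0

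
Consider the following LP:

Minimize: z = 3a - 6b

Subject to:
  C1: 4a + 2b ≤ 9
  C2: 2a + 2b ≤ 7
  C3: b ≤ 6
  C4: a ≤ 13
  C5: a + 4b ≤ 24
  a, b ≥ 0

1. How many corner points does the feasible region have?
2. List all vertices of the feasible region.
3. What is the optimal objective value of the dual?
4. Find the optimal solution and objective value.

1. 4
2. (0, 0), (2.25, 0), (1, 2.5), (0, 3.5)
3. -21 (by strong duality, equal to the primal optimum)
4. a = 0, b = 3.5, z = -21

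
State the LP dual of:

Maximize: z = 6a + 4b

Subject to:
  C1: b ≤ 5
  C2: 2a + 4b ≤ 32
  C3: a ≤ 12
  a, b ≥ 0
Minimize: z = 5y1 + 32y2 + 12y3

Subject to:
  C1: -2y2 - y3 ≤ -6
  C2: -y1 - 4y2 ≤ -4
  y1, y2, y3 ≥ 0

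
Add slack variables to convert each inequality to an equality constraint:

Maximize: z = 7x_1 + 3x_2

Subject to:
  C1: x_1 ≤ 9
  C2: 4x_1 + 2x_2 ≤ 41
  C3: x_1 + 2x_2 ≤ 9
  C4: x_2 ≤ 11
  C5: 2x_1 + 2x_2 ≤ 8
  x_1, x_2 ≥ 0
max z = 7x_1 + 3x_2

s.t.
  x_1 + s1 = 9
  4x_1 + 2x_2 + s2 = 41
  x_1 + 2x_2 + s3 = 9
  x_2 + s4 = 11
  2x_1 + 2x_2 + s5 = 8
  x_1, x_2, s1, s2, s3, s4, s5 ≥ 0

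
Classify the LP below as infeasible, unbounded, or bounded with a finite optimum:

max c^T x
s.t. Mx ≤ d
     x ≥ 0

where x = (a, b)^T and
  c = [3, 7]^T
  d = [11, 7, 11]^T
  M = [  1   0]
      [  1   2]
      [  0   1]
The point (0, 3.5) satisfies every constraint, so the LP is feasible; the constraints give a ≤ 11 and b ≤ 11, which with a, b ≥ 0 keep the feasible region inside a bounded box. A feasible, bounded LP attains a finite optimum at a vertex.

Bounded optimum: z* = 24.5 at (0, 3.5).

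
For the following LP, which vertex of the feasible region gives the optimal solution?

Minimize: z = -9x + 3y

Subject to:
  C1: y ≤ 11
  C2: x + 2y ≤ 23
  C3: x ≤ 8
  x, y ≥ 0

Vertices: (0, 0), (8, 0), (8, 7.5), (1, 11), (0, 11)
(8, 0) with z = -72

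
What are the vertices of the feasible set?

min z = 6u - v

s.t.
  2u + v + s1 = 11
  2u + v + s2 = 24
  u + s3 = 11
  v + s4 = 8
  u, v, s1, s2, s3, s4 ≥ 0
Each vertex is the intersection of two constraint boundaries that also satisfies all remaining constraints:
  u = 0 and v = 0 → (0, 0)
  2u + v = 11 and v = 0 → (5.5, 0)
  2u + v = 11 and v = 8 → (1.5, 8)
  v = 8 and u = 0 → (0, 8)

Vertices: (0, 0), (5.5, 0), (1.5, 8), (0, 8)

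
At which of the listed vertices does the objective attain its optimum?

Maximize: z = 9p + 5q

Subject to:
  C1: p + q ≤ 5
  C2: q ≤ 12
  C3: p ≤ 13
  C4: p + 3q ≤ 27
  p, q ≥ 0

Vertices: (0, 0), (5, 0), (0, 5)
(5, 0) with z = 45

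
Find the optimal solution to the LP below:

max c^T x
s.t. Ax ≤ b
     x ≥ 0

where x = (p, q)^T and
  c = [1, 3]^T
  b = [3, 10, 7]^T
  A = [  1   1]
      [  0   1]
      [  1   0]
Each vertex is the intersection of two constraint boundaries that also satisfies all remaining constraints:
  p = 0 and q = 0 → (0, 0)
  p + q = 3 and q = 0 → (3, 0)
  p + q = 3 and p = 0 → (0, 3)

Evaluating z = p + 3q at each vertex:
  (0, 0): z = 0
  (3, 0): z = 3
  (0, 3): z = 9

The maximum is at (0, 3) with z = 9.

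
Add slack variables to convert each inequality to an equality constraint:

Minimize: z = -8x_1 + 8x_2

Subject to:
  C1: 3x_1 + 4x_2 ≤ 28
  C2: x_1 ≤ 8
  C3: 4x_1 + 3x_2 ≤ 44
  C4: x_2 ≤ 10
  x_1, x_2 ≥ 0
min z = -8x_1 + 8x_2

s.t.
  3x_1 + 4x_2 + s1 = 28
  x_1 + s2 = 8
  4x_1 + 3x_2 + s3 = 44
  x_2 + s4 = 10
  x_1, x_2, s1, s2, s3, s4 ≥ 0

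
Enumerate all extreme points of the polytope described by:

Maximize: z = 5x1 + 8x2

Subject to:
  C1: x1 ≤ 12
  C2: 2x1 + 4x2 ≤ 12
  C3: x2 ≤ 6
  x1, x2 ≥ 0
Each vertex is the intersection of two constraint boundaries that also satisfies all remaining constraints:
  x1 = 0 and x2 = 0 → (0, 0)
  2x1 + 4x2 = 12 and x2 = 0 → (6, 0)
  2x1 + 4x2 = 12 and x1 = 0 → (0, 3)

Vertices: (0, 0), (6, 0), (0, 3)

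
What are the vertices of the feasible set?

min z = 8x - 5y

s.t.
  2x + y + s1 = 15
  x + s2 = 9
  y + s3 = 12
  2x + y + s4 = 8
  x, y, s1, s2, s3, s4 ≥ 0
Each vertex is the intersection of two constraint boundaries that also satisfies all remaining constraints:
  x = 0 and y = 0 → (0, 0)
  2x + y = 8 and y = 0 → (4, 0)
  2x + y = 8 and x = 0 → (0, 8)

Vertices: (0, 0), (4, 0), (0, 8)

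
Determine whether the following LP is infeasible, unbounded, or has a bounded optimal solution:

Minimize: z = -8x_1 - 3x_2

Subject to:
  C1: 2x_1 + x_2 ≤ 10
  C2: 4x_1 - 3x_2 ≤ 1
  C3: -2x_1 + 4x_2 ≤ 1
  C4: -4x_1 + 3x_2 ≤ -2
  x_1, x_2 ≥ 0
C2 requires 4x_1 - 3x_2 ≤ 1, while C4 (-4x_1 + 3x_2 ≤ -2) is equivalent to 4x_1 - 3x_2 ≥ 2. Together they would need 2 ≤ 4x_1 - 3x_2 ≤ 1, which is impossible since 2 > 1. No point satisfies all constraints.

The feasible region is empty; the LP is infeasible.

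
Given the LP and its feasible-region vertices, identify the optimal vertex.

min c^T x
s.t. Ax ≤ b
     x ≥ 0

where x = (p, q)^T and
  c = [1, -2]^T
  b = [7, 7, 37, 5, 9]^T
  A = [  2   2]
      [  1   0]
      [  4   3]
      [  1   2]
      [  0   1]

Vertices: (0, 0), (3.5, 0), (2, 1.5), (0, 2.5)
Evaluating z = p - 2q at each vertex:
  (0, 0): z = 0
  (3.5, 0): z = 3.5
  (2, 1.5): z = -1
  (0, 2.5): z = -5

The smallest value is z = -5, attained at (0, 2.5).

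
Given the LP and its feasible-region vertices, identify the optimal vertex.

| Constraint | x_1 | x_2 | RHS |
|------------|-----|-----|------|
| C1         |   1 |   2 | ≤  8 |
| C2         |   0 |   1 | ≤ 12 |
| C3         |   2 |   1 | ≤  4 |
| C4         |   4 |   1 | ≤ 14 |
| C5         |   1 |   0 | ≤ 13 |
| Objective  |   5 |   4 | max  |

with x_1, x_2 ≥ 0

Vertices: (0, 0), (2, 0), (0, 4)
Evaluating z = 5x_1 + 4x_2 at each vertex:
  (0, 0): z = 0
  (2, 0): z = 10
  (0, 4): z = 16

The largest value is z = 16, attained at (0, 4).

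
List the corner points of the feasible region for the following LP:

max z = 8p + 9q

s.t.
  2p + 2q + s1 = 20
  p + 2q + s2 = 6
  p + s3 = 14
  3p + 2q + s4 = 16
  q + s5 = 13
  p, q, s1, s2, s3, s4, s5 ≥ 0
Each vertex is the intersection of two constraint boundaries that also satisfies all remaining constraints:
  p = 0 and q = 0 → (0, 0)
  3p + 2q = 16 and q = 0 → (5.333, 0)
  p + 2q = 6 and 3p + 2q = 16 → (5, 0.5)
  p + 2q = 6 and p = 0 → (0, 3)

Vertices: (0, 0), (5.333, 0), (5, 0.5), (0, 3)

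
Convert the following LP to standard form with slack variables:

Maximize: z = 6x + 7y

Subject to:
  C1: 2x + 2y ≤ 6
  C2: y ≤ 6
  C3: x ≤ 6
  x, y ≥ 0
max z = 6x + 7y

s.t.
  2x + 2y + s1 = 6
  y + s2 = 6
  x + s3 = 6
  x, y, s1, s2, s3 ≥ 0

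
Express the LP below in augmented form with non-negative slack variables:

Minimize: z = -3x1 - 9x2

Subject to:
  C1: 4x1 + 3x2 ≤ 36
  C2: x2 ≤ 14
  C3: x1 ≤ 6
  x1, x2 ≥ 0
min z = -3x1 - 9x2

s.t.
  4x1 + 3x2 + s1 = 36
  x2 + s2 = 14
  x1 + s3 = 6
  x1, x2, s1, s2, s3 ≥ 0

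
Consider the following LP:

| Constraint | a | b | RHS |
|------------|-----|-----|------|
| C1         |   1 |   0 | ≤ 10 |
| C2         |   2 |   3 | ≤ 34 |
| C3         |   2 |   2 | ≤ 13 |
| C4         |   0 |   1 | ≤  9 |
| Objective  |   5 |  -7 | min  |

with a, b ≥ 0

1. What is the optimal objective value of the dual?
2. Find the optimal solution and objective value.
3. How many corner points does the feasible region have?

1. -45.5 (by strong duality, equal to the primal optimum)
2. a = 0, b = 6.5, z = -45.5
3. 3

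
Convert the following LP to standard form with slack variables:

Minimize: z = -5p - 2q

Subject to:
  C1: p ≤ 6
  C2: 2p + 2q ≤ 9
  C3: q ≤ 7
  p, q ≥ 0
min z = -5p - 2q

s.t.
  p + s1 = 6
  2p + 2q + s2 = 9
  q + s3 = 7
  p, q, s1, s2, s3 ≥ 0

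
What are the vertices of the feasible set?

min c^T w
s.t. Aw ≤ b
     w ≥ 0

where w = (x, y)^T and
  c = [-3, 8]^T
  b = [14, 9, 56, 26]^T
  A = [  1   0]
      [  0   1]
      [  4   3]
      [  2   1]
Each vertex is the intersection of two constraint boundaries that also satisfies all remaining constraints:
  x = 0 and y = 0 → (0, 0)
  2x + y = 26 and y = 0 → (13, 0)
  4x + 3y = 56 and 2x + y = 26 → (11, 4)
  y = 9 and 4x + 3y = 56 → (7.25, 9)
  y = 9 and x = 0 → (0, 9)

Vertices: (0, 0), (13, 0), (11, 4), (7.25, 9), (0, 9)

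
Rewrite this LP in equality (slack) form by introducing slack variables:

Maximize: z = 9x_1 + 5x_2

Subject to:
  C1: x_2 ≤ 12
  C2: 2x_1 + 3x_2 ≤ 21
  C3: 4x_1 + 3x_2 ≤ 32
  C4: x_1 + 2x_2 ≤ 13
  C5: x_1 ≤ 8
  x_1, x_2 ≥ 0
max z = 9x_1 + 5x_2

s.t.
  x_2 + s1 = 12
  2x_1 + 3x_2 + s2 = 21
  4x_1 + 3x_2 + s3 = 32
  x_1 + 2x_2 + s4 = 13
  x_1 + s5 = 8
  x_1, x_2, s1, s2, s3, s4, s5 ≥ 0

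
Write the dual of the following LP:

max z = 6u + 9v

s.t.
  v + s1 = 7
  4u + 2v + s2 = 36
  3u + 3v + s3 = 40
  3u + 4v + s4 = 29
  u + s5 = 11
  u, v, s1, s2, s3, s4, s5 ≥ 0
Minimize: z = 7y1 + 36y2 + 40y3 + 29y4 + 11y5

Subject to:
  C1: -4y2 - 3y3 - 3y4 - y5 ≤ -6
  C2: -y1 - 2y2 - 3y3 - 4y4 ≤ -9
  y1, y2, y3, y4, y5 ≥ 0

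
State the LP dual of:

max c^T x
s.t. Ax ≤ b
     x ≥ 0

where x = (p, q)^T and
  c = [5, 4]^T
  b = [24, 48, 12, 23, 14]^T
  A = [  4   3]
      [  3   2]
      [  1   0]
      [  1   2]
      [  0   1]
Minimize: z = 24y1 + 48y2 + 12y3 + 23y4 + 14y5

Subject to:
  C1: -4y1 - 3y2 - y3 - y4 ≤ -5
  C2: -3y1 - 2y2 - 2y4 - y5 ≤ -4
  y1, y2, y3, y4, y5 ≥ 0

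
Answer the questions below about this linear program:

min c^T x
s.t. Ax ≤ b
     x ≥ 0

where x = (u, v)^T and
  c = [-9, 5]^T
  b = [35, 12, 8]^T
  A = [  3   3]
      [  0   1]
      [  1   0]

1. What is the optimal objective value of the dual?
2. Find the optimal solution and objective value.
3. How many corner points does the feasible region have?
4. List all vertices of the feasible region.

1. -72 (by strong duality, equal to the primal optimum)
2. u = 8, v = 0, z = -72
3. 4
4. (0, 0), (8, 0), (8, 3.667), (0, 11.67)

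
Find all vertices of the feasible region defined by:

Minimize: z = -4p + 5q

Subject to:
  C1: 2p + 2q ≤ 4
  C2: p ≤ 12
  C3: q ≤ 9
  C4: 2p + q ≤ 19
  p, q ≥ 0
Each vertex is the intersection of two constraint boundaries that also satisfies all remaining constraints:
  p = 0 and q = 0 → (0, 0)
  2p + 2q = 4 and q = 0 → (2, 0)
  2p + 2q = 4 and p = 0 → (0, 2)

Vertices: (0, 0), (2, 0), (0, 2)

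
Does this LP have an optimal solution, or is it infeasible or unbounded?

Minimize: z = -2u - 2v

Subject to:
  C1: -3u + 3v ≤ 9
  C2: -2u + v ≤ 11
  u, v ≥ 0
Feasible point: (0, 0) satisfies every constraint, so the LP is feasible.
Direction d = (1, 0): for each constraint row a, a·d ≤ 0 —
  (-3)(1) + (3)(0) = -3 ≤ 0
  (-2)(1) + (1)(0) = -2 ≤ 0
and d ≥ 0, so (0, 0) + t·d stays feasible for every t ≥ 0. Along this ray z = -2u - 2v changes by -2 per unit t, so z → −∞.

Unbounded: there is a feasible ray along which z → −∞.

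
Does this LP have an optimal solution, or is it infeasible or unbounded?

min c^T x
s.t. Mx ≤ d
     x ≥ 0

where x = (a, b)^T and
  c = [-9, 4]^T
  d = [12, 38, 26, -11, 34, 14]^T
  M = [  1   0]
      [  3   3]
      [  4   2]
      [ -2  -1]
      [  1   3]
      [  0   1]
The point (6.5, 0) satisfies every constraint, so the LP is feasible; the constraints give a ≤ 12 and b ≤ 14, which with a, b ≥ 0 keep the feasible region inside a bounded box. A feasible, bounded LP attains a finite optimum at a vertex.

Evaluating z = -9a + 4b at each vertex:
  (5.5, 0): z = -49.5
  (6.5, 0): z = -58.5
  (1, 11): z = 35
  (0, 11.33): z = 45.33
  (0, 11): z = 44

The LP has an optimal solution: (6.5, 0) with z = -58.5.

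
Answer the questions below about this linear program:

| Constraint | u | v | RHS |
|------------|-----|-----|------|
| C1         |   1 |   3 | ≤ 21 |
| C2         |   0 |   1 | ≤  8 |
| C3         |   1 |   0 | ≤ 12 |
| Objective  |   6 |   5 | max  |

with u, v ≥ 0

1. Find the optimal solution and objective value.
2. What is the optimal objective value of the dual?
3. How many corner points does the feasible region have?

1. u = 12, v = 3, z = 87
2. 87 (by strong duality, equal to the primal optimum)
3. 4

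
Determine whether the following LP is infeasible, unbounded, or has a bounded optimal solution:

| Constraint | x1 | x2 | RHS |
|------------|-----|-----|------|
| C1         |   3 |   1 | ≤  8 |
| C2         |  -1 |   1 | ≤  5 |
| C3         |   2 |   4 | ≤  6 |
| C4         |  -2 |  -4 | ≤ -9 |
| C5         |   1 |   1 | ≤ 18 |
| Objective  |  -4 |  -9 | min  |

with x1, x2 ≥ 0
C3 requires 2x1 + 4x2 ≤ 6, while C4 (-2x1 - 4x2 ≤ -9) is equivalent to 2x1 + 4x2 ≥ 9. Together they would need 9 ≤ 2x1 + 4x2 ≤ 6, which is impossible since 9 > 6. No point satisfies all constraints.

Infeasible — the constraint set is empty.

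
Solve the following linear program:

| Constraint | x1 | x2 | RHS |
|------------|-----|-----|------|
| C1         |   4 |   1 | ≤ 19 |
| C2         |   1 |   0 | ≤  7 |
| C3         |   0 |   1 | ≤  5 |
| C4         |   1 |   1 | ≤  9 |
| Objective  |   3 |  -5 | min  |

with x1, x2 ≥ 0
x1 = 0, x2 = 5, z = -25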